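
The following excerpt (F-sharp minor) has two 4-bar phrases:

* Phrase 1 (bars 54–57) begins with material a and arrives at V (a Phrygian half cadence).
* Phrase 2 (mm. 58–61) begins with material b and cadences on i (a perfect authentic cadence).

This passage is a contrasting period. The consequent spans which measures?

measures 58–61

The antecedent is the phrase ending with the weaker cadence (Phrygian half cadence, phrase 1) and the consequent the one ending more conclusively (perfect authentic cadence, phrase 2); the consequent is measures 58–61.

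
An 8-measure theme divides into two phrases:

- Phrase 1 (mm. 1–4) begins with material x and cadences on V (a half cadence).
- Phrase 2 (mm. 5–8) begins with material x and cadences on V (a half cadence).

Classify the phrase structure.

Both phrases have the same opening (x) and the same cadence (half cadence): the second is a restatement, not a consequent, so this is a repeated phrase rather than a period.

repeated phrase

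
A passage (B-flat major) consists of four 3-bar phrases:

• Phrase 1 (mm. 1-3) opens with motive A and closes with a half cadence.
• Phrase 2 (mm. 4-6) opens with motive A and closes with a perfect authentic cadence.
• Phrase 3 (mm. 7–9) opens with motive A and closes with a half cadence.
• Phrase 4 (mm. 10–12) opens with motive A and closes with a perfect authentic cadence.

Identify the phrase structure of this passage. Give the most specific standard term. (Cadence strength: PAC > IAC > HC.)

The cadence pattern HC–PAC–HC–PAC is weak–strong twice, and phrases 3–4 restate phrases 1–2: a period heard twice, not a double period (which would end weakly at phrase 2).

repeated period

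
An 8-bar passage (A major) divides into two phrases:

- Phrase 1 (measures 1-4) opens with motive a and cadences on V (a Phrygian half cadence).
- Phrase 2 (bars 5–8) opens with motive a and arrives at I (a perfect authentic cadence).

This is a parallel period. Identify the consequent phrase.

phrase 2

The phrase ending with the weaker cadence (Phrygian half cadence) is the antecedent; the one ending more conclusively (perfect authentic cadence) is the consequent. The consequent is phrase 2.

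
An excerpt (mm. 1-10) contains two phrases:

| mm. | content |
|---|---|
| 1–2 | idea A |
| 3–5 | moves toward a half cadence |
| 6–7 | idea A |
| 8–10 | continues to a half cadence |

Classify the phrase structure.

repeated phrase

Both phrases have the same opening (A) and the same cadence (half cadence): the second is a restatement, not a consequent, so this is a repeated phrase rather than a period.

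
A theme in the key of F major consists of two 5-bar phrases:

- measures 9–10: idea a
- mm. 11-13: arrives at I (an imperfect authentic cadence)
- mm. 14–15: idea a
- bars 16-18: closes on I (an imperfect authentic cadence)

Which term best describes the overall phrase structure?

Both phrases have the same opening (a) and the same cadence (imperfect authentic cadence): the second is a restatement, not a consequent, so this is a repeated phrase rather than a period.

repeated phrase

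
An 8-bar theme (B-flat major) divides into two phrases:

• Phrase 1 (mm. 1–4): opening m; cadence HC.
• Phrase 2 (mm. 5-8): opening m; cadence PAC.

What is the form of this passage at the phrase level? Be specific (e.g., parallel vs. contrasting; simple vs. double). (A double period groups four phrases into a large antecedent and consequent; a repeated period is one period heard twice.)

Phrase 1 ends with a half cadence (weaker) and phrase 2 with a perfect authentic cadence (stronger): antecedent + consequent = a period.
The two phrases open with the same material (m / m), so the period is parallel.

parallel period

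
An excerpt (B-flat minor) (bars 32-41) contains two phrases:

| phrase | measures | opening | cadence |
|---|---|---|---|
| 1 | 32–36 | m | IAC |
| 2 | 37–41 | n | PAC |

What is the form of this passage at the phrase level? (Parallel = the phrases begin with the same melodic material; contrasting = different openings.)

Phrase 1 ends with an imperfect authentic cadence (weaker) and phrase 2 with a perfect authentic cadence (stronger): antecedent + consequent = a period.
The two phrases open with different material (m / n), so the period is contrasting.

contrasting period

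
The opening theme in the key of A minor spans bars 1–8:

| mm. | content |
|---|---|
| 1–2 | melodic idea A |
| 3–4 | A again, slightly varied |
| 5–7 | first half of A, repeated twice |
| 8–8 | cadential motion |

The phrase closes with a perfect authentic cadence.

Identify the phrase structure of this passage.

sentence

Basic idea (mm. 1–2) + its repetition (bars 3–4) form the presentation; fragmentation and cadence (mm. 5–8) form the continuation — the 8-bar whole is a sentence.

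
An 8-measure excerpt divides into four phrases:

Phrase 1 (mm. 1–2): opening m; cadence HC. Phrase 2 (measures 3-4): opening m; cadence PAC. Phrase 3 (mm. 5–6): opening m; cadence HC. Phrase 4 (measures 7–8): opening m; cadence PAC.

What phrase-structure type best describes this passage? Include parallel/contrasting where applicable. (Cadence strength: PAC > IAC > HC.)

The cadence pattern HC–PAC–HC–PAC is weak–strong twice, and phrases 3–4 restate phrases 1–2: a period heard twice, not a double period (which would end weakly at phrase 2).

repeated period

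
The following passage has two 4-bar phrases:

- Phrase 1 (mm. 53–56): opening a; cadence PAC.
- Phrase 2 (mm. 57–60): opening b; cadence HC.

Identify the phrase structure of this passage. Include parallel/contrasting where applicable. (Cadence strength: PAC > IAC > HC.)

phrase group

The second phrase closes with a half cadence, which is not stronger than the first phrase's perfect authentic cadence; without a weak→strong cadential pair there is no antecedent–consequent relationship, so this is a phrase group rather than a period.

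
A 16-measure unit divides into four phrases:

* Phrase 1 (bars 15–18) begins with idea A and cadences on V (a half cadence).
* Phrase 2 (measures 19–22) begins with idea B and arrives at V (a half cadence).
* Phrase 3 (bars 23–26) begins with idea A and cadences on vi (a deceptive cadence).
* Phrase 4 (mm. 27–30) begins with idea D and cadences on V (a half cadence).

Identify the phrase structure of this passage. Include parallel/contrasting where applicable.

Phrase 4 ends with a half cadence, no stronger than phrase 2's half cadence, so the four phrases do not form a double period; nor do phrases 3–4 duplicate 1–2, so it is not a repeated period. With no phrase reaching a conclusive cadence, the passage is a phrase group.

phrase group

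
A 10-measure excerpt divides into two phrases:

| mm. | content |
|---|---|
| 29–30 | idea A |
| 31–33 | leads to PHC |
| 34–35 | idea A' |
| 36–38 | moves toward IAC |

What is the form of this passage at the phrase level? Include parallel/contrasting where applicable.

Phrase 1 ends with a Phrygian half cadence (weaker) and phrase 2 with an imperfect authentic cadence (stronger): antecedent + consequent = a period.
The two phrases open with the same material (A / A'), so the period is parallel.

parallel period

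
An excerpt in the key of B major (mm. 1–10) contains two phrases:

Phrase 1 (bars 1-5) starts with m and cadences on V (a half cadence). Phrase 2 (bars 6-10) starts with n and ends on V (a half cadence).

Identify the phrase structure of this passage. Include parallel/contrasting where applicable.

phrase group

The second phrase closes with a half cadence, which is not stronger than the first phrase's half cadence; without a weak→strong cadential pair there is no antecedent–consequent relationship, so this is a phrase group rather than a period.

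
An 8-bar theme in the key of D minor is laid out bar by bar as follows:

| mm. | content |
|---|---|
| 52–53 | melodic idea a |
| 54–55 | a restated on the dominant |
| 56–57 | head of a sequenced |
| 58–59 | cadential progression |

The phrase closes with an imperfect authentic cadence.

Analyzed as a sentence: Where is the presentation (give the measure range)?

measures 52–55

The presentation of a sentence is the basic idea (measures 52–53) plus its repetition (measures 54–55); the presentation is therefore bars 52–55.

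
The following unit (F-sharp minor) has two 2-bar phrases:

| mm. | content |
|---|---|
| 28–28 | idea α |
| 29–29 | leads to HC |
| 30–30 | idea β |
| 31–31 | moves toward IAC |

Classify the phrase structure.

contrasting period

Phrase 1 ends with a half cadence (weaker) and phrase 2 with an imperfect authentic cadence (stronger): antecedent + consequent = a period.
The two phrases open with different material (α / β), so the period is contrasting.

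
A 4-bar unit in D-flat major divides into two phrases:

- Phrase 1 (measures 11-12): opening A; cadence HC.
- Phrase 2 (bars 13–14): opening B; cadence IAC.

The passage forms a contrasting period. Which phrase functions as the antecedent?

The phrase ending with the weaker cadence (half cadence) is the antecedent; the one ending more conclusively (imperfect authentic cadence) is the consequent. The antecedent is phrase 1.

phrase 1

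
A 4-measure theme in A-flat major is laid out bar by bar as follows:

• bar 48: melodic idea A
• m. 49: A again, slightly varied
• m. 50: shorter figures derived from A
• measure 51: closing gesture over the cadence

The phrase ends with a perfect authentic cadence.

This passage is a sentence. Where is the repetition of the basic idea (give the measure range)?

The presentation of a sentence is the basic idea (measure 48) plus its repetition (bar 49); the repetition of the basic idea is therefore bar 49.

measures 49–49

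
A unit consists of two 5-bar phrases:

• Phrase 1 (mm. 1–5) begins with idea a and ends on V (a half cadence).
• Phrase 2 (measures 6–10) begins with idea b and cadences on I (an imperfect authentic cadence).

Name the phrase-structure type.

Phrase 1 ends with a half cadence (weaker) and phrase 2 with an imperfect authentic cadence (stronger): antecedent + consequent = a period.
The two phrases open with different material (a / b), so the period is contrasting.

contrasting period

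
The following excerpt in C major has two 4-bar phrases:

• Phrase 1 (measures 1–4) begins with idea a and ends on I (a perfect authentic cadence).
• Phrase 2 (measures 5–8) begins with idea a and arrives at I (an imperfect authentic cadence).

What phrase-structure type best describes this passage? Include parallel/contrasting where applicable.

The second phrase closes with an imperfect authentic cadence, which is not stronger than the first phrase's perfect authentic cadence; without a weak→strong cadential pair there is no antecedent–consequent relationship, so this is a phrase group rather than a period.

phrase group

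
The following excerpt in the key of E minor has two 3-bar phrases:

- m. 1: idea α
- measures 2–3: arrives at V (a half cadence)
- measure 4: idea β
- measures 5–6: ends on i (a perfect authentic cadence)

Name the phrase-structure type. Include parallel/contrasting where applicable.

contrasting period

Phrase 1 ends with a half cadence (weaker) and phrase 2 with a perfect authentic cadence (stronger): antecedent + consequent = a period.
The two phrases open with different material (α / β), so the period is contrasting.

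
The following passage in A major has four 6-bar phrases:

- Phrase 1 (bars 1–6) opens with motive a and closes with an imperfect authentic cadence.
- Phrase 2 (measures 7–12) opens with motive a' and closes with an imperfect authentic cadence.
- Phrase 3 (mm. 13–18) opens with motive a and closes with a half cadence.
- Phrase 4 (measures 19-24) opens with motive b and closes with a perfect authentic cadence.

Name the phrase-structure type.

Four phrases in two halves: the first half (bars 1–12) ends with an imperfect authentic cadence, the second (measures 13-24) with a perfect authentic cadence — a large antecedent–consequent pair, i.e. a double period.
Phrase 3 begins with the same material as phrase 1, making it parallel.

parallel double period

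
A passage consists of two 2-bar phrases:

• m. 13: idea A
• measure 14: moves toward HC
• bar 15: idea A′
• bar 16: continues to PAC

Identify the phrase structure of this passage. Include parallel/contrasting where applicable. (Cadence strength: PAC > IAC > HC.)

parallel period

Phrase 1 ends with a half cadence (weaker) and phrase 2 with a perfect authentic cadence (stronger): antecedent + consequent = a period.
The two phrases open with the same material (A / A′), so the period is parallel.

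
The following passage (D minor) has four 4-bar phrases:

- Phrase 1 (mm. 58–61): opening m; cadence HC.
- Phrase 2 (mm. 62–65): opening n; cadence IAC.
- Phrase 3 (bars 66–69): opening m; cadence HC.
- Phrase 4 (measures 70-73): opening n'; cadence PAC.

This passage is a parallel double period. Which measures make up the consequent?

measures 66–73

In a double period the four phrases pair into a large antecedent (phrases 1–2, ending imperfect authentic cadence) and a large consequent (phrases 3–4, ending perfect authentic cadence). The consequent spans mm. 66-73.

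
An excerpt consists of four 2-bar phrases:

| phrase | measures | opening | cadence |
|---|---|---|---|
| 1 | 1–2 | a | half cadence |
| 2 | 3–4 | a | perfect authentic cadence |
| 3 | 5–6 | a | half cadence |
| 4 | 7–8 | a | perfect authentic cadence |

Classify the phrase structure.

The cadence pattern HC–PAC–HC–PAC is weak–strong twice, and phrases 3–4 restate phrases 1–2: a period heard twice, not a double period (which would end weakly at phrase 2).

repeated period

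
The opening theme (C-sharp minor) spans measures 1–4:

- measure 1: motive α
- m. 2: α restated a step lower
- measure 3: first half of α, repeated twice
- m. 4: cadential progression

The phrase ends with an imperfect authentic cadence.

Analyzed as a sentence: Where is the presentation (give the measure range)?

measures 1–2

The presentation of a sentence is the basic idea (m. 1) plus its repetition (measure 2); the presentation is therefore mm. 1-2.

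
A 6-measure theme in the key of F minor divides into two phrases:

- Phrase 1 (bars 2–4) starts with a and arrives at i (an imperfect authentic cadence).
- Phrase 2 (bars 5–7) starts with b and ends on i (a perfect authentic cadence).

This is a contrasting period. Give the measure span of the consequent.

measures 5–7

The phrase ending with the weaker cadence (imperfect authentic cadence) is the antecedent; the one ending more conclusively (perfect authentic cadence) is the consequent. The consequent is measures 5–7.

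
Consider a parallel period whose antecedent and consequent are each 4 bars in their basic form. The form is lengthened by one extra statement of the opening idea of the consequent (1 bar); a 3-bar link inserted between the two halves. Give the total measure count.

Basic parallel period: 4 + 4 = 8 bars.
8 (basic form) + 1 (extra statement) + 3 (link) = 12.

12 measures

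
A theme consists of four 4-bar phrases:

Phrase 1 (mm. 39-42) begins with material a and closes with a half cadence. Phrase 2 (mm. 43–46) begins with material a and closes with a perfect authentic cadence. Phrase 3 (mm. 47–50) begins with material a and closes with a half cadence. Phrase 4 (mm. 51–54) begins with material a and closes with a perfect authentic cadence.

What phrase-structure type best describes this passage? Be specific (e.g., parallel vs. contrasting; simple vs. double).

The cadence pattern HC–PAC–HC–PAC is weak–strong twice, and phrases 3–4 restate phrases 1–2: a period heard twice, not a double period (which would end weakly at phrase 2).

repeated period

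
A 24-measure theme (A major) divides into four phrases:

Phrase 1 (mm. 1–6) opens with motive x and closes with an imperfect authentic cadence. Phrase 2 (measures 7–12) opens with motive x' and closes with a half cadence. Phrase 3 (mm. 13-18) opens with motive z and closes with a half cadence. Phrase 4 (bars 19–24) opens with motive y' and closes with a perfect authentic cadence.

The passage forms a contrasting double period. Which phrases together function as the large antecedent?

phrases 1 and 2

In a double period the first pair of phrases (ending half cadence) is the large antecedent and the second pair (ending perfect authentic cadence) is the large consequent; the antecedent is phrases 1 and 2.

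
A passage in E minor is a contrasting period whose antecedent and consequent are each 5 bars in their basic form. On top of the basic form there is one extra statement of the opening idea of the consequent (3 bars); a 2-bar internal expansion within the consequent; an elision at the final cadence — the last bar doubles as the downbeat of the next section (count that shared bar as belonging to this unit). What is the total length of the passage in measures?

15 measures

Basic contrasting period: 5 + 5 = 10 bars.
10 (basic form) + 3 (extra statement) + 2 (internal expansion) = 15.
The elision shares a bar with the next section but does not change this unit's count.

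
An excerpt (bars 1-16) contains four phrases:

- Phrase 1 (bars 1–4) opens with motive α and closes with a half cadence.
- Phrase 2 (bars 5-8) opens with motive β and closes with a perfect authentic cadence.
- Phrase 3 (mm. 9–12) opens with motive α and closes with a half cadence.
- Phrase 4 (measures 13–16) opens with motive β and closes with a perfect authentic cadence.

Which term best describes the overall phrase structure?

The cadence pattern HC–PAC–HC–PAC is weak–strong twice, and phrases 3–4 restate phrases 1–2: a period heard twice, not a double period (which would end weakly at phrase 2).

repeated period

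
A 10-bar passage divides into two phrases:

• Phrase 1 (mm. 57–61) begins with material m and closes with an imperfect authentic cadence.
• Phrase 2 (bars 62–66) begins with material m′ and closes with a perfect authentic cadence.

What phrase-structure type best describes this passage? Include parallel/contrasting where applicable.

parallel period

Phrase 1 ends with an imperfect authentic cadence (weaker) and phrase 2 with a perfect authentic cadence (stronger): antecedent + consequent = a period.
The two phrases open with the same material (m / m′), so the period is parallel.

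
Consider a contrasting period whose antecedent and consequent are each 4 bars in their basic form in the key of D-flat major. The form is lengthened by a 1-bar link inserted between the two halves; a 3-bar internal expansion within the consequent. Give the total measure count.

Basic contrasting period: 4 + 4 = 8 bars.
8 (basic form) + 1 (link) + 3 (internal expansion) = 12.

12 measures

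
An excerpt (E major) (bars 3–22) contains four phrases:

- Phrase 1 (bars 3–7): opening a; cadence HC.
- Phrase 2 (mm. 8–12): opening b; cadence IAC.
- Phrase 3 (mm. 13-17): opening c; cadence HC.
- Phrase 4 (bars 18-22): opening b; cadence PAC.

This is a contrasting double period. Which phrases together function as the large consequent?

phrases 3 and 4

In a double period the first pair of phrases (ending imperfect authentic cadence) is the large antecedent and the second pair (ending perfect authentic cadence) is the large consequent; the consequent is phrases 3 and 4.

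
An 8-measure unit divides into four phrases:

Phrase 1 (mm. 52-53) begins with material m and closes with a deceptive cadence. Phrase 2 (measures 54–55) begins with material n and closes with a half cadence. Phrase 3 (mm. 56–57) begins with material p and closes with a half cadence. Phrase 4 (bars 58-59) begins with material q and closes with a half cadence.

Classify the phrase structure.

Phrase 4 ends with a half cadence, no stronger than phrase 2's half cadence, so the four phrases do not form a double period; nor do phrases 3–4 duplicate 1–2, so it is not a repeated period. With no phrase reaching a conclusive cadence, the passage is a phrase group.

phrase group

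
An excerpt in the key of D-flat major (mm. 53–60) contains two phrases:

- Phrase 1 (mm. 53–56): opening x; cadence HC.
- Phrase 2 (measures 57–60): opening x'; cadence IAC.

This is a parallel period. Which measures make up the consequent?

The phrase ending with the weaker cadence (half cadence) is the antecedent; the one ending more conclusively (imperfect authentic cadence) is the consequent. The consequent is measures 57–60.

measures 57–60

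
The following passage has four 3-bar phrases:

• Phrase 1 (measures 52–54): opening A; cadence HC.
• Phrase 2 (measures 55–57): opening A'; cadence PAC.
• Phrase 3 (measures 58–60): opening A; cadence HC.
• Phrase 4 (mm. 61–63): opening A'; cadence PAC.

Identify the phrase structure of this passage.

The cadence pattern HC–PAC–HC–PAC is weak–strong twice, and phrases 3–4 restate phrases 1–2: a period heard twice, not a double period (which would end weakly at phrase 2).

repeated period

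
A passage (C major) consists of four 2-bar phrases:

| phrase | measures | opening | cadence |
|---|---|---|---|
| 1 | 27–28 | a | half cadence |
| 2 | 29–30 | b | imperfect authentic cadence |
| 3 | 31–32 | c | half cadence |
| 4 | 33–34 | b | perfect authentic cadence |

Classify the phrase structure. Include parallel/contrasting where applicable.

contrasting double period

Four phrases in two halves: the first half (measures 27–30) ends with an imperfect authentic cadence, the second (measures 31–34) with a perfect authentic cadence — a large antecedent–consequent pair, i.e. a double period.
Phrase 3 begins with different material from phrase 1, making it contrasting.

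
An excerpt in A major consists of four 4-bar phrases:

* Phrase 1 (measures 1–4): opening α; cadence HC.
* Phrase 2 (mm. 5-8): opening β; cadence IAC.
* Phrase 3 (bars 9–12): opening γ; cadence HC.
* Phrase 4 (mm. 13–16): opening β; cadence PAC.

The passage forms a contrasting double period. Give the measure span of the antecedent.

In a double period the first pair of phrases (ending imperfect authentic cadence) is the large antecedent and the second pair (ending perfect authentic cadence) is the large consequent; the antecedent is measures 1–8.

measures 1–8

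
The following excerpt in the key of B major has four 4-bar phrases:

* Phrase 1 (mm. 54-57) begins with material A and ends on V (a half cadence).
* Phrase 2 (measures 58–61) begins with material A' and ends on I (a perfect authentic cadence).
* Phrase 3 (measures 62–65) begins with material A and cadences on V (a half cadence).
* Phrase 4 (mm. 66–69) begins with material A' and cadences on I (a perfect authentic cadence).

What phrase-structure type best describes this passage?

repeated period

The cadence pattern HC–PAC–HC–PAC is weak–strong twice, and phrases 3–4 restate phrases 1–2: a period heard twice, not a double period (which would end weakly at phrase 2).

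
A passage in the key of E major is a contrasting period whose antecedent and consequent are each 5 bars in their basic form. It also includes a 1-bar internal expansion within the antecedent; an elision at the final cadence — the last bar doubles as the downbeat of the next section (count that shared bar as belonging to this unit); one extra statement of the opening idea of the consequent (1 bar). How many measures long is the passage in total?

12 measures

Basic contrasting period: 5 + 5 = 10 bars.
10 (basic form) + 1 (internal expansion) + 1 (extra statement) = 12.
The elision shares a bar with the next section but does not change this unit's count.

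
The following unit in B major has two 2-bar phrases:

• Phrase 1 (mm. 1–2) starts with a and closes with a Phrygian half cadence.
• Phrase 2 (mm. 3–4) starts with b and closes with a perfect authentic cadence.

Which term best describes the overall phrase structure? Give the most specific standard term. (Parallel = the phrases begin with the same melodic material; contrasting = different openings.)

contrasting period

Phrase 1 ends with a Phrygian half cadence (weaker) and phrase 2 with a perfect authentic cadence (stronger): antecedent + consequent = a period.
The two phrases open with different material (a / b), so the period is contrasting.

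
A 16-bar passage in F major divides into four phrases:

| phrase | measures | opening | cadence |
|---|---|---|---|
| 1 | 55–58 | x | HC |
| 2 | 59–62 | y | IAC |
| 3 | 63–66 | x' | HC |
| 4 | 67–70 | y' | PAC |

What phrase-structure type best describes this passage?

parallel double period

Four phrases in two halves: the first half (mm. 55–62) ends with an imperfect authentic cadence, the second (bars 63–70) with a perfect authentic cadence — a large antecedent–consequent pair, i.e. a double period.
Phrase 3 begins with the same material as phrase 1, making it parallel.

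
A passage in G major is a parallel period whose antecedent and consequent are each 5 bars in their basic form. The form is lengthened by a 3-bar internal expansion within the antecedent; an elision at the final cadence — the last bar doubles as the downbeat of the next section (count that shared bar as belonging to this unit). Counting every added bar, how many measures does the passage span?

Basic parallel period: 5 + 5 = 10 bars.
10 (basic form) + 3 (internal expansion) = 13.
The elision shares a bar with the next section but does not change this unit's count.

13 measures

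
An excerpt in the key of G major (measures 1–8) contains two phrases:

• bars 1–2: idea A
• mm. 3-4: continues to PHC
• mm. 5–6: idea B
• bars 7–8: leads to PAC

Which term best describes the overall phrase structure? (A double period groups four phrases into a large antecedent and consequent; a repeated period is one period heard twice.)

Phrase 1 ends with a Phrygian half cadence (weaker) and phrase 2 with a perfect authentic cadence (stronger): antecedent + consequent = a period.
The two phrases open with different material (A / B), so the period is contrasting.

contrasting period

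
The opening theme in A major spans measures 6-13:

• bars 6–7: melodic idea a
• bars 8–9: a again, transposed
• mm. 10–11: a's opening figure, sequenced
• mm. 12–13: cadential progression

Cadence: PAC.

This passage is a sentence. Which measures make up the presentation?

measures 6–9

The presentation of a sentence is the basic idea (mm. 6-7) plus its repetition (measures 8–9); the presentation is therefore mm. 6-9.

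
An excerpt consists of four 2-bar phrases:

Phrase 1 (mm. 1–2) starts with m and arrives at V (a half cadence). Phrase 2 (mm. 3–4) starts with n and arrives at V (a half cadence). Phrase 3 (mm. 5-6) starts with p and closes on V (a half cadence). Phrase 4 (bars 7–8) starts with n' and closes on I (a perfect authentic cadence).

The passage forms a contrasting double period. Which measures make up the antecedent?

measures 1–4

In a double period the first pair of phrases (ending half cadence) is the large antecedent and the second pair (ending perfect authentic cadence) is the large consequent; the antecedent is measures 1–4.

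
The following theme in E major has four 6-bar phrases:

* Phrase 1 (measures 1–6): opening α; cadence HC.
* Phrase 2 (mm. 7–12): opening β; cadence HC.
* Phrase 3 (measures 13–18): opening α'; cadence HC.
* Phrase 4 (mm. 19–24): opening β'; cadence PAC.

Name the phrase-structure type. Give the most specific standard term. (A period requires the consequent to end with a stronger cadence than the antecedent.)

parallel double period

Four phrases in two halves: the first half (mm. 1–12) ends with a half cadence, the second (mm. 13–24) with a perfect authentic cadence — a large antecedent–consequent pair, i.e. a double period.
Phrase 3 begins with the same material as phrase 1, making it parallel.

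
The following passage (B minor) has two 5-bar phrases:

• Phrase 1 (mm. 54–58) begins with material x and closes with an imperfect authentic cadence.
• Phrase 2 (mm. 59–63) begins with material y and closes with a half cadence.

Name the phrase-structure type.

The second phrase closes with a half cadence, which is not stronger than the first phrase's imperfect authentic cadence; without a weak→strong cadential pair there is no antecedent–consequent relationship, so this is a phrase group rather than a period.

phrase group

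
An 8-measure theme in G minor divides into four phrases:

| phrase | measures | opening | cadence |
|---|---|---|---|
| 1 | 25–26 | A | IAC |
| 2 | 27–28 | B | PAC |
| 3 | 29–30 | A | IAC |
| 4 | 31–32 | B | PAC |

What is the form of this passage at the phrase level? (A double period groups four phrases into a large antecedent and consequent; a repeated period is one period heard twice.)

repeated period

The cadence pattern IAC–PAC–IAC–PAC is weak–strong twice, and phrases 3–4 restate phrases 1–2: a period heard twice, not a double period (which would end weakly at phrase 2).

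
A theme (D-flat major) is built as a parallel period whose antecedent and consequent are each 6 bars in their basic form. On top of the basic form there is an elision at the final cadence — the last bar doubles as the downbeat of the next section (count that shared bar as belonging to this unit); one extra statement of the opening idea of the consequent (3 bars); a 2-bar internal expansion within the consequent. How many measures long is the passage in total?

Basic parallel period: 6 + 6 = 12 bars.
12 (basic form) + 3 (extra statement) + 2 (internal expansion) = 17.
The elision shares a bar with the next section but does not change this unit's count.

17 measures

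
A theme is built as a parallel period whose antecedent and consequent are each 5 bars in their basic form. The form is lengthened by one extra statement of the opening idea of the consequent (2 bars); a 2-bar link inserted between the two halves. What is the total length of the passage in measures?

14 measures

Basic parallel period: 5 + 5 = 10 bars.
10 (basic form) + 2 (extra statement) + 2 (link) = 14.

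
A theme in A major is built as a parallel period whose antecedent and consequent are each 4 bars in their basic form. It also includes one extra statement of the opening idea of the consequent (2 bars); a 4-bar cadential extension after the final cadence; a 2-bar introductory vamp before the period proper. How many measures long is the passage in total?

Basic parallel period: 4 + 4 = 8 bars.
8 (basic form) + 2 (extra statement) + 4 (cadential extension) + 2 (introduction) = 16.

16 measures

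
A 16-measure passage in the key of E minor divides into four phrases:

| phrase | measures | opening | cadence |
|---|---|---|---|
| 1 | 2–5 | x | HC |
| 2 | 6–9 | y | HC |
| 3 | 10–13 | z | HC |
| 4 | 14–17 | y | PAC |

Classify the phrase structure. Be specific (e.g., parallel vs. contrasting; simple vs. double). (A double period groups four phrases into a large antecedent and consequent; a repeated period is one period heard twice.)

contrasting double period

Four phrases in two halves: the first half (mm. 2-9) ends with a half cadence, the second (mm. 10–17) with a perfect authentic cadence — a large antecedent–consequent pair, i.e. a double period.
Phrase 3 begins with different material from phrase 1, making it contrasting.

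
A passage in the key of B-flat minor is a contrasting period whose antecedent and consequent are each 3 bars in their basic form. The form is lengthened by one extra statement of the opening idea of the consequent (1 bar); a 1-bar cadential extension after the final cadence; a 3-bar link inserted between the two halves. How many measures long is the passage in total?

Basic contrasting period: 3 + 3 = 6 bars.
6 (basic form) + 1 (extra statement) + 1 (cadential extension) + 3 (link) = 11.

11 measures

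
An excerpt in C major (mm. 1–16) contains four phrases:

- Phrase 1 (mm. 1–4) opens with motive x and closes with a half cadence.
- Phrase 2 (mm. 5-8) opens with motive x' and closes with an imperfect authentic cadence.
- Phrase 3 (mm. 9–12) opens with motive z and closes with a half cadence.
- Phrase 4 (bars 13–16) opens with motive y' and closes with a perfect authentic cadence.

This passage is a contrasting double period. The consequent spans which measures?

In a double period the four phrases pair into a large antecedent (phrases 1–2, ending imperfect authentic cadence) and a large consequent (phrases 3–4, ending perfect authentic cadence). The consequent spans measures 9-16.

measures 9–16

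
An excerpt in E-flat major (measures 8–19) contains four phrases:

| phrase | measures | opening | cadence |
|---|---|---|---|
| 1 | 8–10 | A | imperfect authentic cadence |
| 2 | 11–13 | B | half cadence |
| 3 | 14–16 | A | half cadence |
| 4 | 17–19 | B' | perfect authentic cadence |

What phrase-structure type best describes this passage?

Four phrases in two halves: the first half (measures 8-13) ends with a half cadence, the second (measures 14–19) with a perfect authentic cadence — a large antecedent–consequent pair, i.e. a double period.
Phrase 3 begins with the same material as phrase 1, making it parallel.

parallel double period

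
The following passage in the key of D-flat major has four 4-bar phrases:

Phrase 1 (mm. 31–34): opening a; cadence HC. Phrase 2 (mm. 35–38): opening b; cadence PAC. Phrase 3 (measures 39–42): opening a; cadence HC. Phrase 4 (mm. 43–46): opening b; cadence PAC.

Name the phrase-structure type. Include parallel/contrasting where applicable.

The cadence pattern HC–PAC–HC–PAC is weak–strong twice, and phrases 3–4 restate phrases 1–2: a period heard twice, not a double period (which would end weakly at phrase 2).

repeated period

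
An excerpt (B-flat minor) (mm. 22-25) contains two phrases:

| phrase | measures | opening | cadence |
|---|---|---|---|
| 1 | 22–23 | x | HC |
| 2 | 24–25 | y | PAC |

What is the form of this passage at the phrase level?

Phrase 1 ends with a half cadence (weaker) and phrase 2 with a perfect authentic cadence (stronger): antecedent + consequent = a period.
The two phrases open with different material (x / y), so the period is contrasting.

contrasting period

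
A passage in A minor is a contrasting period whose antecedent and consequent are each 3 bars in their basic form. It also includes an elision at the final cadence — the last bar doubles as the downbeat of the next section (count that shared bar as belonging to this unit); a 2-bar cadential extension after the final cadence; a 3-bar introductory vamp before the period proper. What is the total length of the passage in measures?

Basic contrasting period: 3 + 3 = 6 bars.
6 (basic form) + 2 (cadential extension) + 3 (introduction) = 11.
The elision shares a bar with the next section but does not change this unit's count.

11 measures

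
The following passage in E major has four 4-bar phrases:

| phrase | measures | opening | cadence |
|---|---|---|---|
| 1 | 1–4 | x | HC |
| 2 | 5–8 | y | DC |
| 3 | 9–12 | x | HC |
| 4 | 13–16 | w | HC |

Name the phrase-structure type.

Phrase 4 ends with a half cadence, no stronger than phrase 2's deceptive cadence, so the four phrases do not form a double period; nor do phrases 3–4 duplicate 1–2, so it is not a repeated period. With no phrase reaching a conclusive cadence, the passage is a phrase group.

phrase group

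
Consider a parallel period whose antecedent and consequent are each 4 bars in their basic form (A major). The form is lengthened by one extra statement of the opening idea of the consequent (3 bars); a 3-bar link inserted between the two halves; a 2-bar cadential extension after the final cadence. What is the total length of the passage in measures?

Basic parallel period: 4 + 4 = 8 bars.
8 (basic form) + 3 (extra statement) + 3 (link) + 2 (cadential extension) = 16.

16 measures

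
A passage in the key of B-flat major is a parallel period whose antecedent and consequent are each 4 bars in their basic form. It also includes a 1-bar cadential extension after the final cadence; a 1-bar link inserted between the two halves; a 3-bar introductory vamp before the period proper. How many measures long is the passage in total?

Basic parallel period: 4 + 4 = 8 bars.
8 (basic form) + 1 (cadential extension) + 1 (link) + 3 (introduction) = 13.

13 measures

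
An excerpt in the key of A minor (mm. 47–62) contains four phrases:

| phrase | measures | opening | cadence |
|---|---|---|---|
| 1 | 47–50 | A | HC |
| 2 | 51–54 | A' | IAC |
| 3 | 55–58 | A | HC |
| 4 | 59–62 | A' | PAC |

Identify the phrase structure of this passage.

parallel double period

Four phrases in two halves: the first half (mm. 47-54) ends with an imperfect authentic cadence, the second (measures 55-62) with a perfect authentic cadence — a large antecedent–consequent pair, i.e. a double period.
Phrase 3 begins with the same material as phrase 1, making it parallel.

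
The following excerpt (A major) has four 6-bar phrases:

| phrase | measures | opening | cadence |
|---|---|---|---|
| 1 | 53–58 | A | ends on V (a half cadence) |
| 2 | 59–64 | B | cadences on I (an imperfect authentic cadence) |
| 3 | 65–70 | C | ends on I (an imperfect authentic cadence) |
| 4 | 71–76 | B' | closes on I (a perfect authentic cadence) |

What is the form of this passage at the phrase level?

contrasting double period

Four phrases in two halves: the first half (mm. 53–64) ends with an imperfect authentic cadence, the second (mm. 65–76) with a perfect authentic cadence — a large antecedent–consequent pair, i.e. a double period.
Phrase 3 begins with different material from phrase 1, making it contrasting.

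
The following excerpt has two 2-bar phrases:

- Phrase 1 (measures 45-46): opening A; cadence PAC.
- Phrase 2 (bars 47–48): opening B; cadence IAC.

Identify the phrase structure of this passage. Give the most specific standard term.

The second phrase closes with an imperfect authentic cadence, which is not stronger than the first phrase's perfect authentic cadence; without a weak→strong cadential pair there is no antecedent–consequent relationship, so this is a phrase group rather than a period.

phrase group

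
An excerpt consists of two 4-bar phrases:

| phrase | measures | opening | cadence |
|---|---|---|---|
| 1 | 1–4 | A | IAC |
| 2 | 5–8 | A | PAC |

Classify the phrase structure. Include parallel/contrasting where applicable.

Phrase 1 ends with an imperfect authentic cadence (weaker) and phrase 2 with a perfect authentic cadence (stronger): antecedent + consequent = a period.
The two phrases open with the same material (A / A), so the period is parallel.

parallel period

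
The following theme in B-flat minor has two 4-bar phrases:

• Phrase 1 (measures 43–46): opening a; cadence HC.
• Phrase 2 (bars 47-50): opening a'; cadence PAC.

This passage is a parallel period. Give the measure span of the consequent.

measures 47–50

The antecedent is the phrase ending with the weaker cadence (half cadence, phrase 1) and the consequent the one ending more conclusively (perfect authentic cadence, phrase 2); the consequent is mm. 47-50.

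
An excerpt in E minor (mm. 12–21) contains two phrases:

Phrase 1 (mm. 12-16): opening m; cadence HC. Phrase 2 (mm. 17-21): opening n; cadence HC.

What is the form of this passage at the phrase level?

phrase group

The second phrase closes with a half cadence, which is not stronger than the first phrase's half cadence; without a weak→strong cadential pair there is no antecedent–consequent relationship, so this is a phrase group rather than a period.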